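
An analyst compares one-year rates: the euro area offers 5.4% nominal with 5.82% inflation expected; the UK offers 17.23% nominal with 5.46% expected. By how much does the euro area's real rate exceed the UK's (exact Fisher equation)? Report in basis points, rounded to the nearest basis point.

The euro area: (1 + 0.0540)/(1 + 0.0582) − 1 = -0.3969%
The UK: (1 + 0.1723)/(1 + 0.0546) − 1 = 11.1606%
Differential = -0.3969% − 11.1606% = -11.5575% → -1156 basis points.

-1156 basis points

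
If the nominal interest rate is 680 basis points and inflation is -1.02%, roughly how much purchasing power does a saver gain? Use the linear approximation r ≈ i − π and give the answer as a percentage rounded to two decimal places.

7.82%

r ≈ i − π = 6.8% − (-1.02%) = 7.82%.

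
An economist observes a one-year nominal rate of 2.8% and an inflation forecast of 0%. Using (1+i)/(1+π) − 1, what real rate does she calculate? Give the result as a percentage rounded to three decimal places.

By the Fisher identity, 1 + r = (1 + i)/(1 + π).
1 + r = 1.02800 / 1.00000 = 1.028000
r = 1.028000 − 1 = 2.8000%, i.e. 2.800%.

2.800%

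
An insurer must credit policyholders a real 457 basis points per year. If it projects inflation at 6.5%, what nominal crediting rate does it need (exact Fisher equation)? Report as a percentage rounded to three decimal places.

11.367%

(1 + i) = (1 + r)(1 + π) = 1.04570 × 1.06500 = 1.1136705
i = 1.1136705 − 1, so the required nominal rate is 11.367%.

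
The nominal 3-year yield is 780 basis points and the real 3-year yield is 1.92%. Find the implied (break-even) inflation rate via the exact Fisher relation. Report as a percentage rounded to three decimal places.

(1 + π) = (1 + i)/(1 + r) = 1.07800 / 1.01920 = 1.057692
Break-even inflation = 1.057692 − 1 → 5.769%.

5.769%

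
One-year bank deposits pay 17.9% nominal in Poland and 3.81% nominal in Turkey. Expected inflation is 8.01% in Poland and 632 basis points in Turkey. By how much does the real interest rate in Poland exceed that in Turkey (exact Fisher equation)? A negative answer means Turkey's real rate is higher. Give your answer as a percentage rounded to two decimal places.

11.52%

Poland: (1 + 0.1790)/(1 + 0.0801) − 1 = 9.1566%
Turkey: (1 + 0.0381)/(1 + 0.0632) − 1 = -2.3608%
Differential = 9.1566% − (-2.3608%) = 11.5174% → 11.52%.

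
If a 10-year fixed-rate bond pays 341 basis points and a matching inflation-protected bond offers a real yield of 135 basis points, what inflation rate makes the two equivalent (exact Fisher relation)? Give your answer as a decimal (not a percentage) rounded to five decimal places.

(1 + π) = (1 + i)/(1 + r) = 1.03410 / 1.01350 = 1.020326
Break-even inflation = 1.020326 − 1 → 0.02033.

0.02033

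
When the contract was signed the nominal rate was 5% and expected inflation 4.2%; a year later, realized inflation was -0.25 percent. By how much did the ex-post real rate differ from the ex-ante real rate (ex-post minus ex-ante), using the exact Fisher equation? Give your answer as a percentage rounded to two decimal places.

4.50%

Ex-ante: (1 + 0.0500)/(1 + 0.0420) − 1 = 0.7678%
Ex-post: (1 + 0.0500)/(1 − 0.0025) − 1 = 5.2632%
Difference (ex-post − ex-ante) = 4.4954% → 4.50%.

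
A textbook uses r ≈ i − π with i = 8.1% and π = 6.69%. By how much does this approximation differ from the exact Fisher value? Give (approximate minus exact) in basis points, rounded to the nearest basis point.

Approximate: r ≈ 8.100% − 6.690% = 1.4100%
Exact: (1 + 0.0810)/(1 + 0.0669) − 1 = 1.3216%
Error = 1.4100% − 1.3216% = 0.0884% → 9 basis points.

9 basis points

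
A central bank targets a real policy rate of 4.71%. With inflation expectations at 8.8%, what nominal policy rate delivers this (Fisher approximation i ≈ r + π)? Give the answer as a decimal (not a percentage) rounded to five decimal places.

i ≈ r + π = 4.71% + 8.8% = 0.13510.

0.13510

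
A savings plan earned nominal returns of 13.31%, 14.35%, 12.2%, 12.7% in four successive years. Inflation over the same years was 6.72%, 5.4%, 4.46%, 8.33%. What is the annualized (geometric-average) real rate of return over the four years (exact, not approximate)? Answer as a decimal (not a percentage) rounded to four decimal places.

Nominal growth factor = 1.1331 × 1.1435 × 1.1220 × 1.1270 = 1.63840469
Price-level growth factor = 1.0672 × 1.0540 × 1.0446 × 1.0833 = 1.27287334
Real growth factor = 1.63840469 / 1.27287334 = 1.28717024
Annualized real rate = 1.28717024^(1/4) − 1 = 6.5146% → 0.0651.

0.0651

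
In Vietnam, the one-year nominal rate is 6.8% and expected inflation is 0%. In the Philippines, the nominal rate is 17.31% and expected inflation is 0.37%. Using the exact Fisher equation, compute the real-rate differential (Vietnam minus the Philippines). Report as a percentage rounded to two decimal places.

-10.08%

Vietnam: (1 + 0.0680)/(1 + 0.0000) − 1 = 6.8000%
The Philippines: (1 + 0.1731)/(1 + 0.0037) − 1 = 16.8776%
Differential = 6.8000% − 16.8776% = -10.0776% → -10.08%.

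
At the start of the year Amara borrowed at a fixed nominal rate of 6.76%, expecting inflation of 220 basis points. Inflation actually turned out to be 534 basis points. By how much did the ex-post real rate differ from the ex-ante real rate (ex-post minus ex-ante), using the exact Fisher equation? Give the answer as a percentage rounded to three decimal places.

-3.114%

Ex-ante: (1 + 0.0676)/(1 + 0.0220) − 1 = 4.4618%
Ex-post: (1 + 0.0676)/(1 + 0.0534) − 1 = 1.3480%
Difference (ex-post − ex-ante) = -3.1138% → -3.114%.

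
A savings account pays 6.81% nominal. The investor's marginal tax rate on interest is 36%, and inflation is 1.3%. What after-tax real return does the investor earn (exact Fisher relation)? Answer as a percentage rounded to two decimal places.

After-tax nominal return = 6.81% × (1 − 0.36) = 4.3584%.
1 + r = 1.043584 / 1.01300 = 1.030192
After-tax real rate = 1.030192 − 1 → 3.02%.

3.02%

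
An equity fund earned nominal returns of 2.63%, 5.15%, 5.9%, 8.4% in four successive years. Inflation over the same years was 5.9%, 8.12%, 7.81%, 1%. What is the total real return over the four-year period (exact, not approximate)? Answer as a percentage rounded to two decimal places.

Nominal growth factor = 1.0263 × 1.0515 × 1.0590 × 1.0840 = 1.238822
Price-level growth factor = 1.0590 × 1.0812 × 1.0781 × 1.0100 = 1.246759
Real growth factor = 1.238822 / 1.246759 = 0.993634
Total real return = 0.993634 − 1 → -0.64%.

-0.64%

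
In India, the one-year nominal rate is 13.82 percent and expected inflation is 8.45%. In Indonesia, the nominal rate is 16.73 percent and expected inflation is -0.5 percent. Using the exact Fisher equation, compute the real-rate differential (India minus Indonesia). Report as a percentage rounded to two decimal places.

India: (1 + 0.1382)/(1 + 0.0845) − 1 = 4.95159%
Indonesia: (1 + 0.1673)/(1 − 0.0050) − 1 = 17.31658%
Differential = 4.95159% − 17.31658% = -12.36499% → -12.36%.

-12.36%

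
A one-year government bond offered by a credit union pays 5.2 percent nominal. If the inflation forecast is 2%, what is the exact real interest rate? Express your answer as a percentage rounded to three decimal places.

3.137%

1 + r = 1.05200 / 1.02000 = 1.031373
r = 1.031373 − 1 = 3.1373%, i.e. 3.137%.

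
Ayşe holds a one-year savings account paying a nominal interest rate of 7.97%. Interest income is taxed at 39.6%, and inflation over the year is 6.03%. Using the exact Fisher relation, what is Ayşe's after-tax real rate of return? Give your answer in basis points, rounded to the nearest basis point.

-115 basis points

After-tax nominal return = 7.97% × (1 − 0.396) = 4.81388%.
1 + r = 1.0481388 / 1.06030 = 0.988530
After-tax real rate = 0.988530 − 1 → -115 basis points.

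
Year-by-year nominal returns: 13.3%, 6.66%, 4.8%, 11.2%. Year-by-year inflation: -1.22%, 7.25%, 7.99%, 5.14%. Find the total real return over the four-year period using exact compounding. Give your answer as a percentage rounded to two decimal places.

17.08%

Compound the nominal returns: 1.1330 × 1.0666 × 1.0480 × 1.1120 = 1.408308.
Compound inflation: 0.9878 × 1.0725 × 1.0799 × 1.0514 = 1.202868.
Deflate: 1.408308 / 1.202868 = 1.170792.
Total real return = 1.170792 − 1 → 17.08%.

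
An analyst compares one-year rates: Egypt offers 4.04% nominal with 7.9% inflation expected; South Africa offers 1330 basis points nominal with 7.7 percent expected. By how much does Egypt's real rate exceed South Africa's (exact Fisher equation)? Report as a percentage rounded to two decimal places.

Egypt: (1 + 0.0404)/(1 + 0.0790) − 1 = -3.5774%
South Africa: (1 + 0.1330)/(1 + 0.0770) − 1 = 5.1996%
Differential = -3.5774% − 5.1996% = -8.7770% → -8.78%.

-8.78%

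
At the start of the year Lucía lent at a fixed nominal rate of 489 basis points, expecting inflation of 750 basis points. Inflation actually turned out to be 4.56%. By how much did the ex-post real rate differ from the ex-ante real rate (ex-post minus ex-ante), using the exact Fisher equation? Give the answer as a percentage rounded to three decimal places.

Ex-ante: (1 + 0.0489)/(1 + 0.0750) − 1 = -2.42791%
Ex-post: (1 + 0.0489)/(1 + 0.0456) − 1 = 0.31561%
Difference (ex-post − ex-ante) = 2.74352% → 2.744%.

2.744%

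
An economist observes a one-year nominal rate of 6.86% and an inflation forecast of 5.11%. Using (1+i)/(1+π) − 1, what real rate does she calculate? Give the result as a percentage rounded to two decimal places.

By the Fisher equation, 1 + r = (1 + i)/(1 + π).
1 + r = 1.06860 / 1.05110 = 1.016649
r = 1.016649 − 1 = 1.6649%, i.e. 1.66%.

1.66%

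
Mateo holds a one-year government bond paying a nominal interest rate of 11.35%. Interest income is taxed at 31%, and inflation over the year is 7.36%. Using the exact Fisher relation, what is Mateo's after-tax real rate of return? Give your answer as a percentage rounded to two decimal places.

After-tax nominal return = 11.35% × (1 − 0.31) = 7.8315%.
1 + r = 1.078315 / 1.07360 = 1.004392
After-tax real rate = 1.004392 − 1 → 0.44%.

0.44%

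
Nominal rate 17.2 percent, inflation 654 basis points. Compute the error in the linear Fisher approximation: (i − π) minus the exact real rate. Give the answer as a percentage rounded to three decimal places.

0.654%

Approximate: r ≈ 17.200% − 6.540% = 10.6600%
Exact: (1 + 0.1720)/(1 + 0.0654) − 1 = 10.0056%
Error = 10.6600% − 10.0056% = 0.6544% → 0.654%.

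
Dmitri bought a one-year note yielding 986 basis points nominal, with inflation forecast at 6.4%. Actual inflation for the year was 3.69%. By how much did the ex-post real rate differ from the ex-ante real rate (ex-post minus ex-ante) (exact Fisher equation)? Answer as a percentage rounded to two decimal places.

Ex-ante: (1 + 0.0986)/(1 + 0.0640) − 1 = 3.2519%
Ex-post: (1 + 0.0986)/(1 + 0.0369) − 1 = 5.9504%
Difference (ex-post − ex-ante) = 2.6985% → 2.70%.

2.70%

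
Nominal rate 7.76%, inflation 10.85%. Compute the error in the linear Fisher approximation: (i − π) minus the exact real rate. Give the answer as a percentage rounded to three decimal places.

Approximate: r ≈ 7.760% − 10.850% = -3.0900%
Exact: (1 + 0.0776)/(1 + 0.1085) − 1 = -2.7876%
Error = -3.0900% − (-2.7876%) = -0.3024% → -0.302%.

-0.302%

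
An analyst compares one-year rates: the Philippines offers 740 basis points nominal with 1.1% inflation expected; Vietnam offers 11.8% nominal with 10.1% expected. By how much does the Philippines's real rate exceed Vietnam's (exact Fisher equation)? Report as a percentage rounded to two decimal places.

The Philippines: (1 + 0.0740)/(1 + 0.0110) − 1 = 6.2315%
Vietnam: (1 + 0.1180)/(1 + 0.1010) − 1 = 1.5441%
Differential = 6.2315% − 1.5441% = 4.6874% → 4.69%.

4.69%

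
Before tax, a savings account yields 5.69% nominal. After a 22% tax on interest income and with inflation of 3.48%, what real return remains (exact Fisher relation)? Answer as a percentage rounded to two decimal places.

0.93%

After-tax nominal return = 5.69% × (1 − 0.22) = 4.4382%.
1 + r = 1.044382 / 1.03480 = 1.009260
After-tax real rate = 1.009260 − 1 → 0.93%.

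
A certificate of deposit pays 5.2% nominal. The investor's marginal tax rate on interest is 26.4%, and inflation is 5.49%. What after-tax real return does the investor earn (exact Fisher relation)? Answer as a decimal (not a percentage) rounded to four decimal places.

-0.0158

After-tax nominal return = 5.2% × (1 − 0.264) = 3.8272%.
1 + r = 1.038272 / 1.05490 = 0.984237
After-tax real rate = 0.984237 − 1 → -0.0158.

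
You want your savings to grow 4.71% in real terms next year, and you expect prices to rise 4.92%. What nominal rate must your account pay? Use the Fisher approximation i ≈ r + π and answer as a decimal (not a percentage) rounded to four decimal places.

i ≈ r + π = 4.71% + 4.92% = 0.0963.

0.0963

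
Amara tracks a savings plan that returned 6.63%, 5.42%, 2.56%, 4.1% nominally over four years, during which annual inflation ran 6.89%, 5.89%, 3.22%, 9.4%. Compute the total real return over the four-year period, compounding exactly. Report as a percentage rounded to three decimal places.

-6.102%

Compound the nominal returns: 1.0663 × 1.0542 × 1.0256 × 1.0410 = 1.200138.
Compound inflation: 1.0689 × 1.0589 × 1.0322 × 1.0940 = 1.278125.
Deflate: 1.200138 / 1.278125 = 0.938983.
Total real return = 0.938983 − 1 → -6.102%.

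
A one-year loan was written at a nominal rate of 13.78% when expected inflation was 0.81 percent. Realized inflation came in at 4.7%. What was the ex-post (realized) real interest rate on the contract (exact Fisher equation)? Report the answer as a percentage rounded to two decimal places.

Ex-post: (1 + 0.1378)/(1 + 0.0470) − 1 = 8.6724%
So the realized real rate is 8.67%.

8.67%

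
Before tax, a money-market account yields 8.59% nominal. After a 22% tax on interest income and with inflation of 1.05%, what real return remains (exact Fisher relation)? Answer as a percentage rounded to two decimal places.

5.59%

After-tax nominal return = 8.59% × (1 − 0.22) = 6.7002%.
1 + r = 1.067002 / 1.01050 = 1.055915
After-tax real rate = 1.055915 − 1 → 5.59%.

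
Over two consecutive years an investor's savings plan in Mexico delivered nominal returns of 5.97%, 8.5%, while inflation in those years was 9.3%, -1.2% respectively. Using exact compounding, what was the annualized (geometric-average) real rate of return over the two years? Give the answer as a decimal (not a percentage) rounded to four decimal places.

Nominal growth factor = 1.0597 × 1.0850 = 1.14977450
Price-level growth factor = 1.0930 × 0.9880 = 1.07988400
Real growth factor = 1.14977450 / 1.07988400 = 1.06472038
Annualized real rate = 1.06472038^(1/2) − 1 = 3.1853% → 0.0319.

0.0319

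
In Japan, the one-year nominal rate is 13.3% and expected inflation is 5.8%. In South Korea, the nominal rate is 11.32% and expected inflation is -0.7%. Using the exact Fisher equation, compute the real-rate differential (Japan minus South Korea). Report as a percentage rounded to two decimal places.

Japan: (1 + 0.1330)/(1 + 0.0580) − 1 = 7.0888%
South Korea: (1 + 0.1132)/(1 − 0.0070) − 1 = 12.1047%
Differential = 7.0888% − 12.1047% = -5.0159% → -5.02%.

-5.02%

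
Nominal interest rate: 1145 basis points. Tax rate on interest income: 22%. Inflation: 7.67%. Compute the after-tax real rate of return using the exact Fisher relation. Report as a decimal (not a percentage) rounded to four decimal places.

After-tax nominal return = 11.45% × (1 − 0.22) = 8.9310%.
1 + r = 1.08931 / 1.07670 = 1.011712
After-tax real rate = 1.011712 − 1 → 0.0117.

0.0117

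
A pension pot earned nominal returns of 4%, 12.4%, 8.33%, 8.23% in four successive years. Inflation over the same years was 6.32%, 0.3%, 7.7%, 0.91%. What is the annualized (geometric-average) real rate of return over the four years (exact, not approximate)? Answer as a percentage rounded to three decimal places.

4.282%

Nominal growth factor = 1.0400 × 1.1240 × 1.0833 × 1.0823 = 1.37055369
Price-level growth factor = 1.0632 × 1.0030 × 1.0770 × 1.0091 = 1.15895296
Real growth factor = 1.37055369 / 1.15895296 = 1.18257922
Annualized real rate = 1.18257922^(1/4) − 1 = 4.2816% → 4.282%.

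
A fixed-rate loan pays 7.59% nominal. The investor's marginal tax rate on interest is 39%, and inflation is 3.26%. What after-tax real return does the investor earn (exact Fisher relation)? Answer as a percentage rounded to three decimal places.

1.327%

After-tax nominal return = 7.59% × (1 − 0.39) = 4.6299%.
1 + r = 1.046299 / 1.03260 = 1.013267
After-tax real rate = 1.013267 − 1 → 1.327%.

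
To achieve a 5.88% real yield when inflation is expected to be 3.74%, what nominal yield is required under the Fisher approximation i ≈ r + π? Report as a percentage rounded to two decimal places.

9.62%

i ≈ r + π = 5.88% + 3.74% = 9.62%.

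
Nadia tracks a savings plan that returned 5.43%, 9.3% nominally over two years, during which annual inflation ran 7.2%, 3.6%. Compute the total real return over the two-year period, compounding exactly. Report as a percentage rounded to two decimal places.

3.76%

Nominal growth factor = 1.0543 × 1.0930 = 1.152350
Price-level growth factor = 1.0720 × 1.0360 = 1.110592
Real growth factor = 1.152350 / 1.110592 = 1.037600
Total real return = 1.037600 − 1 → 3.76%.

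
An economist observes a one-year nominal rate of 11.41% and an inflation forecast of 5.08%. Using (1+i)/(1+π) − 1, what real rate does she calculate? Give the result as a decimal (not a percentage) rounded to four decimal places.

0.0602

By the Fisher identity, 1 + r = (1 + i)/(1 + π).
1 + r = 1.11410 / 1.05080 = 1.060240
r = 1.060240 − 1 = 6.0240%, i.e. 0.0602.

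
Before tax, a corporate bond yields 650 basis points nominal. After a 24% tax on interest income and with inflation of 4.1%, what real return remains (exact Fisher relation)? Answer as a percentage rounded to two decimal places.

0.81%

After-tax nominal return = 6.5% × (1 − 0.24) = 4.9400%.
1 + r = 1.04940 / 1.04100 = 1.008069
After-tax real rate = 1.008069 − 1 → 0.81%.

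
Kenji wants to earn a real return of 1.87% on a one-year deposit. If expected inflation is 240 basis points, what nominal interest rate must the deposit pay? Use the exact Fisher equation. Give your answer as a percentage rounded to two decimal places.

4.31%

(1 + i) = (1 + r)(1 + π) = 1.01870 × 1.02400 = 1.0431488
i = 1.0431488 − 1, so the required nominal rate is 4.31%.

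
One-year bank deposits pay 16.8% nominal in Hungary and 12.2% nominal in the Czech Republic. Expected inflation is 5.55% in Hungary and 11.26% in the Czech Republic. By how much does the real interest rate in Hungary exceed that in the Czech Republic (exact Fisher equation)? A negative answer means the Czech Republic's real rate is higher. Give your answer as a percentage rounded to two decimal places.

9.81%

Hungary: (1 + 0.1680)/(1 + 0.0555) − 1 = 10.6585%
The Czech Republic: (1 + 0.1220)/(1 + 0.1126) − 1 = 0.8449%
Differential = 10.6585% − 0.8449% = 9.8136% → 9.81%.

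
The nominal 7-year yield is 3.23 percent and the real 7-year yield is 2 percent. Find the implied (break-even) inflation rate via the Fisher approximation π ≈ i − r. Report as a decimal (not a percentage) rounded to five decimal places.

0.01230

π ≈ i − r = 3.23% − 2% → 0.01230.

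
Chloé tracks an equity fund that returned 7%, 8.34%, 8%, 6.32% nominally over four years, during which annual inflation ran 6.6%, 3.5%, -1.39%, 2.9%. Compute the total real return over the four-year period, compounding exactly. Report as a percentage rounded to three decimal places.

18.899%

Nominal growth factor = 1.0700 × 1.0834 × 1.0800 × 1.0632 = 1.331102
Price-level growth factor = 1.0660 × 1.0350 × 0.9861 × 1.0290 = 1.119525
Real growth factor = 1.331102 / 1.119525 = 1.188988
Total real return = 1.188988 − 1 → 18.899%.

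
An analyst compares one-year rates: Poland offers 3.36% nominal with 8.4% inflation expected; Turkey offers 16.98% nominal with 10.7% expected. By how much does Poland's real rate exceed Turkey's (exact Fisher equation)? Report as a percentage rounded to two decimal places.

-10.32%

Poland: (1 + 0.0336)/(1 + 0.0840) − 1 = -4.6494%
Turkey: (1 + 0.1698)/(1 + 0.1070) − 1 = 5.6730%
Differential = -4.6494% − 5.6730% = -10.3224% → -10.32%.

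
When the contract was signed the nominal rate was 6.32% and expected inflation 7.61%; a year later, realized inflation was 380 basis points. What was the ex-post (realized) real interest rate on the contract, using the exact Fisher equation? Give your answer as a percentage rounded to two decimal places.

Ex-post: (1 + 0.0632)/(1 + 0.0380) − 1 = 2.4277%
So the realized real rate is 2.43%.

2.43%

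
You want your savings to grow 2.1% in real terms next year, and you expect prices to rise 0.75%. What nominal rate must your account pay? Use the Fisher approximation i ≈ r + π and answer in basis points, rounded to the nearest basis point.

i ≈ r + π = 2.1% + 0.75% = 285 basis points.

285 basis points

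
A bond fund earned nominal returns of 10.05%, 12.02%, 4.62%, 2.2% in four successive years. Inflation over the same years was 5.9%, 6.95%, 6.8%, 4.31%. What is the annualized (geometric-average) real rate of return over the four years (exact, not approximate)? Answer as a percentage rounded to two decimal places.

Compound the nominal returns: 1.1005 × 1.1202 × 1.0462 × 1.0220 = 1.31810870.
Compound inflation: 1.0590 × 1.0695 × 1.0680 × 1.0431 = 1.26175184.
Deflate: 1.31810870 / 1.26175184 = 1.04466557.
Annualized real rate = 1.04466557^(1/4) − 1 = 1.0984% → 1.10%.

1.10%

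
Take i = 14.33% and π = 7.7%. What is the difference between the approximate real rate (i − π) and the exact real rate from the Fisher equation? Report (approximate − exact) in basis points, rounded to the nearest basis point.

Approximate: r ≈ 14.330% − 7.700% = 6.6300%
Exact: (1 + 0.1433)/(1 + 0.0770) − 1 = 6.1560%
Error = 6.6300% − 6.1560% = 0.4740% → 47 basis points.

47 basis points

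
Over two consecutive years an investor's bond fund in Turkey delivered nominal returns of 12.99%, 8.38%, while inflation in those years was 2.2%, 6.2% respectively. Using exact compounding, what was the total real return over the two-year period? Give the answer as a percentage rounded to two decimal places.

12.83%

Compound the nominal returns: 1.1299 × 1.0838 = 1.224586.
Compound inflation: 1.0220 × 1.0620 = 1.085364.
Deflate: 1.224586 / 1.085364 = 1.128272.
Total real return = 1.128272 − 1 → 12.83%.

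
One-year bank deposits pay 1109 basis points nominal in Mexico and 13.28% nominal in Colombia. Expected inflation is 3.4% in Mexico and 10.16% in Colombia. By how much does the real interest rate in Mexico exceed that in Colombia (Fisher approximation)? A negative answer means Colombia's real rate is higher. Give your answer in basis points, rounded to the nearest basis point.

457 basis points

Mexico: 11.09% − 3.4% = 7.690%
Colombia: 13.28% − 10.16% = 3.120%
Differential = 4.570% → 457 basis points.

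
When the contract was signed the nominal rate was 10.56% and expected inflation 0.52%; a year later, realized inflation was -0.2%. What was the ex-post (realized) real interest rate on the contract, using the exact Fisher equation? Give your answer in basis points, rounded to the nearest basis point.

Ex-post: (1 + 0.1056)/(1 − 0.0020) − 1 = 10.7816%
So the realized real rate is 1078 basis points.

1078 basis points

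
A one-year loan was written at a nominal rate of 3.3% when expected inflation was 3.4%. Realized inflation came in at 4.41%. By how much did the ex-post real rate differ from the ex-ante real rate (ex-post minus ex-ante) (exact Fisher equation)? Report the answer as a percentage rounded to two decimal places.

-0.97%

Ex-ante: (1 + 0.0330)/(1 + 0.0340) − 1 = -0.0967%
Ex-post: (1 + 0.0330)/(1 + 0.0441) − 1 = -1.0631%
Difference (ex-post − ex-ante) = -0.9664% → -0.97%.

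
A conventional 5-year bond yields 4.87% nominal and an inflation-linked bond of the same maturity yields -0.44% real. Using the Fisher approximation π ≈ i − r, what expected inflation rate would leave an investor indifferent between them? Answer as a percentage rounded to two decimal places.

π ≈ i − r = 4.87% − (-0.44%) → 5.31%.

5.31%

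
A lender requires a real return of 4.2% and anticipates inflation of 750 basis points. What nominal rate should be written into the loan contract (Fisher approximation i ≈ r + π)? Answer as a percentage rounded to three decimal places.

i ≈ r + π = 4.2% + 7.5% = 11.700%.

11.700%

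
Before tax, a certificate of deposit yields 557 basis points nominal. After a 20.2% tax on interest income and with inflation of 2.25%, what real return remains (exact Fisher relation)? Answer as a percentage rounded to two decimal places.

After-tax nominal return = 5.57% × (1 − 0.202) = 4.44486%.
1 + r = 1.0444486 / 1.02250 = 1.021466
After-tax real rate = 1.021466 − 1 → 2.15%.

2.15%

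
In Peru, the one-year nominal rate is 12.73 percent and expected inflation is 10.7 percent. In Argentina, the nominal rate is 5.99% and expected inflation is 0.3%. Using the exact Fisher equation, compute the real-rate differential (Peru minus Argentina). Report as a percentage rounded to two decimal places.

Peru: (1 + 0.1273)/(1 + 0.1070) − 1 = 1.8338%
Argentina: (1 + 0.0599)/(1 + 0.0030) − 1 = 5.6730%
Differential = 1.8338% − 5.6730% = -3.8392% → -3.84%.

-3.84%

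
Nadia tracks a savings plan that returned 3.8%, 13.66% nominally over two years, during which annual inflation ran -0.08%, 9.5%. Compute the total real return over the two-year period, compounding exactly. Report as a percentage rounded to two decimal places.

7.83%

Nominal growth factor = 1.0380 × 1.1366 = 1.179791
Price-level growth factor = 0.9992 × 1.0950 = 1.094124
Real growth factor = 1.179791 / 1.094124 = 1.078297
Total real return = 1.078297 − 1 → 7.83%.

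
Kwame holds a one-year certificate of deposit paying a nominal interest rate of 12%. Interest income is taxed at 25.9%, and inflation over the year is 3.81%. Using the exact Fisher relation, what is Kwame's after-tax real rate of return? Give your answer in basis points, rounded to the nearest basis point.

490 basis points

After-tax nominal return = 12% × (1 − 0.259) = 8.8920%.
1 + r = 1.08892 / 1.03810 = 1.048955
After-tax real rate = 1.048955 − 1 → 490 basis points.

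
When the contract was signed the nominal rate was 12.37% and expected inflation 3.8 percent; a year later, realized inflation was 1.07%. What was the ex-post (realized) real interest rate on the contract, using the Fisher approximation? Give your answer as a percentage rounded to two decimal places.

11.30%

Ex-post: 12.37% − 1.07% = 11.300%
So the realized real rate is 11.30%.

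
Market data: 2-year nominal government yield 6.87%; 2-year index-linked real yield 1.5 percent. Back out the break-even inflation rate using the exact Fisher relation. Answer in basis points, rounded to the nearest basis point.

(1 + π) = (1 + i)/(1 + r) = 1.06870 / 1.01500 = 1.052906
Break-even inflation = 1.052906 − 1 → 529 basis points.

529 basis points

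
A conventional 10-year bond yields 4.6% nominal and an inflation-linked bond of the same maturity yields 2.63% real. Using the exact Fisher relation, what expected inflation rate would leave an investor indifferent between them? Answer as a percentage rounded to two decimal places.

(1 + π) = (1 + i)/(1 + r) = 1.04600 / 1.02630 = 1.019195
Break-even inflation = 1.019195 − 1 → 1.92%.

1.92%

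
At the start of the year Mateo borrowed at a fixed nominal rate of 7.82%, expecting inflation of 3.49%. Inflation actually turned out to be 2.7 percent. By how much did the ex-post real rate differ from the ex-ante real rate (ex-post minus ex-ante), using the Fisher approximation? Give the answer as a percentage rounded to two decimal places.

0.79%

Ex-ante: 7.82% − 3.49% = 4.330%
Ex-post: 7.82% − 2.7% = 5.120%
Difference (ex-post − ex-ante) = 0.7900% → 0.79%.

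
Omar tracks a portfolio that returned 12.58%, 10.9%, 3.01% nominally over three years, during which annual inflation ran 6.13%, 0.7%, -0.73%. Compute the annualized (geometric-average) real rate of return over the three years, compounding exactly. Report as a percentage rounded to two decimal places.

6.63%

Nominal growth factor = 1.1258 × 1.1090 × 1.0301 = 1.28609242
Price-level growth factor = 1.0613 × 1.0070 × 0.9927 = 1.06092738
Real growth factor = 1.28609242 / 1.06092738 = 1.21223417
Annualized real rate = 1.21223417^(1/3) − 1 = 6.6258% → 6.63%.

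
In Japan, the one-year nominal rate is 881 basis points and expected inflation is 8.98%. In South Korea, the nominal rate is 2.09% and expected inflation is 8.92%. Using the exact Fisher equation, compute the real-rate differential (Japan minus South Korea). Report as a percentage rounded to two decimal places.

Japan: (1 + 0.0881)/(1 + 0.0898) − 1 = -0.1560%
South Korea: (1 + 0.0209)/(1 + 0.0892) − 1 = -6.2707%
Differential = -0.1560% − (-6.2707%) = 6.1147% → 6.11%.

6.11%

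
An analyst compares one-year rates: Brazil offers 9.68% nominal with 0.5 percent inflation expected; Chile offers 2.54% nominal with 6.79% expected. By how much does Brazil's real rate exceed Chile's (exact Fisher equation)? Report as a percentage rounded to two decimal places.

Brazil: (1 + 0.0968)/(1 + 0.0050) − 1 = 9.1343%
Chile: (1 + 0.0254)/(1 + 0.0679) − 1 = -3.9798%
Differential = 9.1343% − (-3.9798%) = 13.1141% → 13.11%.

13.11%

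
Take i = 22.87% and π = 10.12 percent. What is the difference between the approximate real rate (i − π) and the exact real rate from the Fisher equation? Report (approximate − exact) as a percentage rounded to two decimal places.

Approximate: r ≈ 22.870% − 10.120% = 12.7500%
Exact: (1 + 0.2287)/(1 + 0.1012) − 1 = 11.5783%
Error = 12.7500% − 11.5783% = 1.1717% → 1.17%.

1.17%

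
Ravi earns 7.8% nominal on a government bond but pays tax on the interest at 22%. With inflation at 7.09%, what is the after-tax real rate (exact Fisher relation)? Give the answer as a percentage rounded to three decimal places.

-0.939%

After-tax nominal return = 7.8% × (1 − 0.22) = 6.0840%.
1 + r = 1.06084 / 1.07090 = 0.990606
After-tax real rate = 0.990606 − 1 → -0.939%.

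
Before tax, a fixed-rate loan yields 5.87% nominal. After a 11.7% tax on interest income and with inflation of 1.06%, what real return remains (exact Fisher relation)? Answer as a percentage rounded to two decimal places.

After-tax nominal return = 5.87% × (1 − 0.117) = 5.18321%.
1 + r = 1.0518321 / 1.01060 = 1.040800
After-tax real rate = 1.040800 − 1 → 4.08%.

4.08%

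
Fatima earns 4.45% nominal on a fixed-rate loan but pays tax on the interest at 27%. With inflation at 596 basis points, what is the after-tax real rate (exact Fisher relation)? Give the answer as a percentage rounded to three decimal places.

After-tax nominal return = 4.45% × (1 − 0.27) = 3.2485%.
1 + r = 1.032485 / 1.05960 = 0.974410
After-tax real rate = 0.974410 − 1 → -2.559%.

-2.559%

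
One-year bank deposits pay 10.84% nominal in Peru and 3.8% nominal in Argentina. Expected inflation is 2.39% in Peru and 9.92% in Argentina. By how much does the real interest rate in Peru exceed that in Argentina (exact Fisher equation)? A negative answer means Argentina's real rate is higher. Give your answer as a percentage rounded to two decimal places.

13.82%

Peru: (1 + 0.1084)/(1 + 0.0239) − 1 = 8.2528%
Argentina: (1 + 0.0380)/(1 + 0.0992) − 1 = -5.5677%
Differential = 8.2528% − (-5.5677%) = 13.8204% → 13.82%.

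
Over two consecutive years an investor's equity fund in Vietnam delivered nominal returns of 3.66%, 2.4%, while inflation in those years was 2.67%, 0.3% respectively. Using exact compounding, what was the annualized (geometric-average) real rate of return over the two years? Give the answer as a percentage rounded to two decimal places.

Compound the nominal returns: 1.0366 × 1.0240 = 1.06147840.
Compound inflation: 1.0267 × 1.0030 = 1.02978010.
Deflate: 1.06147840 / 1.02978010 = 1.03078162.
Annualized real rate = 1.03078162^(1/2) − 1 = 1.5274% → 1.53%.

1.53%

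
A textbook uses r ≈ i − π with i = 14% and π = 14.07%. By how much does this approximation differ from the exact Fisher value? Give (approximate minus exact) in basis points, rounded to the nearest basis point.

-1 basis points

Approximate: r ≈ 14.000% − 14.070% = -0.0700%
Exact: (1 + 0.1400)/(1 + 0.1407) − 1 = -0.0614%
Error = -0.0700% − (-0.0614%) = -0.0086% → -1 basis points.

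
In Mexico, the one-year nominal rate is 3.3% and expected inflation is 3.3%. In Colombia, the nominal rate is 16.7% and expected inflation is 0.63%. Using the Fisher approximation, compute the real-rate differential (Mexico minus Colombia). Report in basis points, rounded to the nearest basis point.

-1607 basis points

Mexico: 3.3% − 3.3% = 0.000%
Colombia: 16.7% − 0.63% = 16.070%
Differential = -16.070% → -1607 basis points.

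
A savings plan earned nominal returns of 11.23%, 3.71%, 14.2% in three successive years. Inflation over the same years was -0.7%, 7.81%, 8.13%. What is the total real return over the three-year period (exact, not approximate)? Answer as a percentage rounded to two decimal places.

13.80%

Nominal growth factor = 1.1123 × 1.0371 × 1.1420 = 1.317373
Price-level growth factor = 0.9930 × 1.0781 × 1.0813 = 1.157589
Real growth factor = 1.317373 / 1.157589 = 1.138031
Total real return = 1.138031 − 1 → 13.80%.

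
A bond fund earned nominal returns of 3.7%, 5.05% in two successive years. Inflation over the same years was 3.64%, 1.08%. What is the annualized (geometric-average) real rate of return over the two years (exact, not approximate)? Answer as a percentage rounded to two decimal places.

1.97%

Nominal growth factor = 1.0370 × 1.0505 = 1.08936850
Price-level growth factor = 1.0364 × 1.0108 = 1.04759312
Real growth factor = 1.08936850 / 1.04759312 = 1.03987749
Annualized real rate = 1.03987749^(1/2) − 1 = 1.9744% → 1.97%.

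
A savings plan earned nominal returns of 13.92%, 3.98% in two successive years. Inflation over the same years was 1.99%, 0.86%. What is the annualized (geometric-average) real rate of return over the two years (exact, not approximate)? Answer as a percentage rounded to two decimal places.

Compound the nominal returns: 1.1392 × 1.0398 = 1.18454016.
Compound inflation: 1.0199 × 1.0086 = 1.02867114.
Deflate: 1.18454016 / 1.02867114 = 1.15152464.
Annualized real rate = 1.15152464^(1/2) − 1 = 7.3091% → 7.31%.

7.31%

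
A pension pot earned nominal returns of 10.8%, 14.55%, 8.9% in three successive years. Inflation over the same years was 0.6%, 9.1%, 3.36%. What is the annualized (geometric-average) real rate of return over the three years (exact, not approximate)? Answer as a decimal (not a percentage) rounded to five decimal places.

0.06806

Nominal growth factor = 1.1080 × 1.1455 × 1.0890 = 1.38217405
Price-level growth factor = 1.0060 × 1.0910 × 1.0336 = 1.13442355
Real growth factor = 1.38217405 / 1.13442355 = 1.21839330
Annualized real rate = 1.21839330^(1/3) − 1 = 6.8060% → 0.06806.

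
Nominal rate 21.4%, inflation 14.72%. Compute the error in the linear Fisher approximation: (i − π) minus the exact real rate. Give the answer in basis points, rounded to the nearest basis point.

Approximate: r ≈ 21.400% − 14.720% = 6.6800%
Exact: (1 + 0.2140)/(1 + 0.1472) − 1 = 5.8229%
Error = 6.6800% − 5.8229% = 0.8571% → 86 basis points.

86 basis points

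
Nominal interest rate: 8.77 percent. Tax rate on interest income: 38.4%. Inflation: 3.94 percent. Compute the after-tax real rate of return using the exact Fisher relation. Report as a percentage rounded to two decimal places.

After-tax nominal return = 8.77% × (1 − 0.384) = 5.40232%.
1 + r = 1.0540232 / 1.03940 = 1.014069
After-tax real rate = 1.014069 − 1 → 1.41%.

1.41%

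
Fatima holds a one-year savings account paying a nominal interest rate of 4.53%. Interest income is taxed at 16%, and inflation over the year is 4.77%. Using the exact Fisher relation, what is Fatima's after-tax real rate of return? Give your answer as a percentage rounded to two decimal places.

After-tax nominal return = 4.53% × (1 − 0.16) = 3.8052%.
1 + r = 1.038052 / 1.04770 = 0.990791
After-tax real rate = 0.990791 − 1 → -0.92%.

-0.92%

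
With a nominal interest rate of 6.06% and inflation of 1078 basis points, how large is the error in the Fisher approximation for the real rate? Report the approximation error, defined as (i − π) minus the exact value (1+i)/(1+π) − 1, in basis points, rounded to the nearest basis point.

-46 basis points

Approximate: r ≈ 6.060% − 10.780% = -4.7200%
Exact: (1 + 0.0606)/(1 + 0.1078) − 1 = -4.2607%
Error = -4.7200% − (-4.2607%) = -0.4593% → -46 basis points.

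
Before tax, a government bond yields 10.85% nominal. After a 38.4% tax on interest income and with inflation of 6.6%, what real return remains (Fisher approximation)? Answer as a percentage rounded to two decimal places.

0.08%

After-tax nominal return = 10.85% × (1 − 0.384) = 6.6836%.
r ≈ 6.6836% − 6.6% → 0.08%.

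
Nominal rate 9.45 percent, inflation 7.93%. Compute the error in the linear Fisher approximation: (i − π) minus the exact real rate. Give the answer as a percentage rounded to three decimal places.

0.112%

Approximate: r ≈ 9.450% − 7.930% = 1.5200%
Exact: (1 + 0.0945)/(1 + 0.0793) − 1 = 1.4083%
Error = 1.5200% − 1.4083% = 0.1117% → 0.112%.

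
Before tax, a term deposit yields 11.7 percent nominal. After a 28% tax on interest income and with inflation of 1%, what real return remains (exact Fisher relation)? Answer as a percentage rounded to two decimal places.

After-tax nominal return = 11.7% × (1 − 0.28) = 8.4240%.
1 + r = 1.08424 / 1.01000 = 1.073505
After-tax real rate = 1.073505 − 1 → 7.35%.

7.35%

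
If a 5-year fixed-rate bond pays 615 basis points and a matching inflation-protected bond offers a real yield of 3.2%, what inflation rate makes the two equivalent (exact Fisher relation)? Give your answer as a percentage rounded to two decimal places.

(1 + π) = (1 + i)/(1 + r) = 1.06150 / 1.03200 = 1.028585
Break-even inflation = 1.028585 − 1 → 2.86%.

2.86%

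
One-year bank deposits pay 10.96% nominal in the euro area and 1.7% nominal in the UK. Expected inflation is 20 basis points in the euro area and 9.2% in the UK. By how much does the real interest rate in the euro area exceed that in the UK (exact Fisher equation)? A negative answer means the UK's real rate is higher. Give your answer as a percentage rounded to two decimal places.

17.61%

The euro area: (1 + 0.1096)/(1 + 0.0020) − 1 = 10.7385%
The UK: (1 + 0.0170)/(1 + 0.0920) − 1 = -6.8681%
Differential = 10.7385% − (-6.8681%) = 17.6067% → 17.61%.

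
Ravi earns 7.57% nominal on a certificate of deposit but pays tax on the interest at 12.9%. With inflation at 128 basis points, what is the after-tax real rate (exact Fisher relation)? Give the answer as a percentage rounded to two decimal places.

5.25%

After-tax nominal return = 7.57% × (1 − 0.129) = 6.59347%.
1 + r = 1.0659347 / 1.01280 = 1.052463
After-tax real rate = 1.052463 − 1 → 5.25%.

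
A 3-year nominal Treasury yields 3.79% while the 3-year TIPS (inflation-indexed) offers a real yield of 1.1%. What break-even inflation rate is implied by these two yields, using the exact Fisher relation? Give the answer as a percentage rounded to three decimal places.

(1 + π) = (1 + i)/(1 + r) = 1.03790 / 1.01100 = 1.026607
Break-even inflation = 1.026607 − 1 → 2.661%.

2.661%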